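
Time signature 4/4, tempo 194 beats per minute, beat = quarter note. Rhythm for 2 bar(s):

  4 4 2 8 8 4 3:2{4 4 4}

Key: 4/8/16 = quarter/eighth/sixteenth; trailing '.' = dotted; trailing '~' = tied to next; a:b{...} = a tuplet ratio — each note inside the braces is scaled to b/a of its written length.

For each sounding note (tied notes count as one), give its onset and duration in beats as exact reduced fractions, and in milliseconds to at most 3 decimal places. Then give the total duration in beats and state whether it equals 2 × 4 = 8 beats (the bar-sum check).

1) 0.0ms=0b +309.278ms=1b
2) 309.278ms=1b +309.278ms=1b
3) 618.557ms=2b +618.557ms=2b
4) 1237.113ms=4b +154.639ms=1/2b
5) 1391.753ms=9/2b +154.639ms=1/2b
6) 1546.392ms=5b +309.278ms=1b
7) 1855.67ms=6b +206.186ms=2/3b
8) 2061.856ms=20/3b +206.186ms=2/3b
9) 2268.041ms=22/3b +206.186ms=2/3b
Σ=8b of 8 (194bpm 4/4) — PASS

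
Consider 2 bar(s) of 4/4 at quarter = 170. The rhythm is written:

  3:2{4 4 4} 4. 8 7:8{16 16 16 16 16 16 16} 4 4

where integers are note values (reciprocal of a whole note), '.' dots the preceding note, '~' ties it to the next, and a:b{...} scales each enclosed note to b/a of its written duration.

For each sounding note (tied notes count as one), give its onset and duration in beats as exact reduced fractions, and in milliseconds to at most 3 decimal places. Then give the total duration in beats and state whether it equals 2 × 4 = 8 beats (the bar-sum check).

1) 0.0ms=0b +235.294ms=2/3b
2) 235.294ms=2/3b +235.294ms=2/3b
3) 470.588ms=4/3b +235.294ms=2/3b
4) 705.882ms=2b +529.412ms=3/2b
5) 1235.294ms=7/2b +176.471ms=1/2b
6) 1411.765ms=4b +100.84ms=2/7b
7) 1512.605ms=30/7b +100.84ms=2/7b
8) 1613.445ms=32/7b +100.84ms=2/7b
9) 1714.286ms=34/7b +100.84ms=2/7b
10) 1815.126ms=36/7b +100.84ms=2/7b
11) 1915.966ms=38/7b +100.84ms=2/7b
12) 2016.807ms=40/7b +100.84ms=2/7b
13) 2117.647ms=6b +352.941ms=1b
14) 2470.588ms=7b +352.941ms=1b
Σ=8b of 8 (170bpm 4/4) — PASS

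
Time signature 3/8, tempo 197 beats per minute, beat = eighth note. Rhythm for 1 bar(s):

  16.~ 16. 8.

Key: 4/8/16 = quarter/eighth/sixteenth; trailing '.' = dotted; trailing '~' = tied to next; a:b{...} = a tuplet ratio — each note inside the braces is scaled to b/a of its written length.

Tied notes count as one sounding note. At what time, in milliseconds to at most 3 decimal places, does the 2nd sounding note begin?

1. 0.0ms @ 0 + 456.853ms (3/2)
2. 456.853ms @ 3/2 + 456.853ms (3/2)

note 2 onset = 3/2b = 456.853ms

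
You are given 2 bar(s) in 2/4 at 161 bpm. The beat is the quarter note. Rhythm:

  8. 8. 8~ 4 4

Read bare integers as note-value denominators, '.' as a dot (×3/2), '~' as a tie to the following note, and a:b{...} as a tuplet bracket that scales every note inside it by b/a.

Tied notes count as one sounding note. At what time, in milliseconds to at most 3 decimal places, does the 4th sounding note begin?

1. 0.0ms @ 0 + 279.503ms (3/4)
2. 279.503ms @ 3/4 + 279.503ms (3/4)
3. 559.006ms @ 3/2 + 559.006ms (3/2)
4. 1118.012ms @ 3 + 372.671ms (1)

note 4 onset = 3b = 1118.012ms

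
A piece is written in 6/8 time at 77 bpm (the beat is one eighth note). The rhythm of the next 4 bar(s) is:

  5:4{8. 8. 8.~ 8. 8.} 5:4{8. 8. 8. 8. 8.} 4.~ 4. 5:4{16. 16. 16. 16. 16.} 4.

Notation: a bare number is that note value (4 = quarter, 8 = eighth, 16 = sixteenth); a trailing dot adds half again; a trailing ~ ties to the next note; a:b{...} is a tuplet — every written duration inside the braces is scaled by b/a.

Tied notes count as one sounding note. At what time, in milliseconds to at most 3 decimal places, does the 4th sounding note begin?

note 4 onset = 24/5b = 3740.26ms

1. 0.0ms @ 0 + 935.065ms (6/5)
2. 935.065ms @ 6/5 + 935.065ms (6/5)
3. 1870.13ms @ 12/5 + 1870.13ms (12/5)
4. 3740.26ms @ 24/5 + 935.065ms (6/5)
5. 4675.325ms @ 6 + 935.065ms (6/5)
6. 5610.39ms @ 36/5 + 935.065ms (6/5)
7. 6545.455ms @ 42/5 + 935.065ms (6/5)
8. 7480.519ms @ 48/5 + 935.065ms (6/5)
9. 8415.584ms @ 54/5 + 935.065ms (6/5)
10. 9350.649ms @ 12 + 4675.325ms (6)
11. 14025.974ms @ 18 + 467.532ms (3/5)
12. 14493.506ms @ 93/5 + 467.532ms (3/5)
13. 14961.039ms @ 96/5 + 467.532ms (3/5)
14. 15428.571ms @ 99/5 + 467.532ms (3/5)
15. 15896.104ms @ 102/5 + 467.532ms (3/5)
16. 16363.636ms @ 21 + 2337.662ms (3)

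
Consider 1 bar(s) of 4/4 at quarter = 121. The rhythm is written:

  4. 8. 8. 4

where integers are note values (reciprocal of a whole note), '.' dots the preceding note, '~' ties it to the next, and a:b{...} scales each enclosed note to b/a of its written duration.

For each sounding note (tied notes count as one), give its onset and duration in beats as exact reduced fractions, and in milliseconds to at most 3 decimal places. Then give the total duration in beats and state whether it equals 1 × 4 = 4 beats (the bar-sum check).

1) 0.0ms=0b +743.802ms=3/2b
2) 743.802ms=3/2b +371.901ms=3/4b
3) 1115.702ms=9/4b +371.901ms=3/4b
4) 1487.603ms=3b +495.868ms=1b
Σ=4b of 4 (121bpm 4/4) — PASS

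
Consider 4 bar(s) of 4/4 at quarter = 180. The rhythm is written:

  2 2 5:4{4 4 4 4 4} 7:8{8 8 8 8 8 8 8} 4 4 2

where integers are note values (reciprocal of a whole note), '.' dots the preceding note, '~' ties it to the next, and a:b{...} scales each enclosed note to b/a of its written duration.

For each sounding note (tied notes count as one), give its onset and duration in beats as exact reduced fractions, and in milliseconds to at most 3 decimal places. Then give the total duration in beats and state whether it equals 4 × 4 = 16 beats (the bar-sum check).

1) 0.0ms=0b +666.667ms=2b
2) 666.667ms=2b +666.667ms=2b
3) 1333.333ms=4b +266.667ms=4/5b
4) 1600.0ms=24/5b +266.667ms=4/5b
5) 1866.667ms=28/5b +266.667ms=4/5b
6) 2133.333ms=32/5b +266.667ms=4/5b
7) 2400.0ms=36/5b +266.667ms=4/5b
8) 2666.667ms=8b +190.476ms=4/7b
9) 2857.143ms=60/7b +190.476ms=4/7b
10) 3047.619ms=64/7b +190.476ms=4/7b
11) 3238.095ms=68/7b +190.476ms=4/7b
12) 3428.571ms=72/7b +190.476ms=4/7b
13) 3619.048ms=76/7b +190.476ms=4/7b
14) 3809.524ms=80/7b +190.476ms=4/7b
15) 4000.0ms=12b +333.333ms=1b
16) 4333.333ms=13b +333.333ms=1b
17) 4666.667ms=14b +666.667ms=2b
Σ=16b of 16 (180bpm 4/4) — PASS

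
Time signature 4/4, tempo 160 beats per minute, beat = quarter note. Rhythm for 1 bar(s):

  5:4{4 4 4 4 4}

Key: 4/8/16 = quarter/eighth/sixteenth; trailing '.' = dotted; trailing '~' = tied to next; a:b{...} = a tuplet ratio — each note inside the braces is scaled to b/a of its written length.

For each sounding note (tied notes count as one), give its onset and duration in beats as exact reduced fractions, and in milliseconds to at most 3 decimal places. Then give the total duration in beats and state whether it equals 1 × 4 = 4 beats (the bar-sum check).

1) 0.0ms=0b +300.0ms=4/5b
2) 300.0ms=4/5b +300.0ms=4/5b
3) 600.0ms=8/5b +300.0ms=4/5b
4) 900.0ms=12/5b +300.0ms=4/5b
5) 1200.0ms=16/5b +300.0ms=4/5b
Σ=4b of 4 (160bpm 4/4) — PASS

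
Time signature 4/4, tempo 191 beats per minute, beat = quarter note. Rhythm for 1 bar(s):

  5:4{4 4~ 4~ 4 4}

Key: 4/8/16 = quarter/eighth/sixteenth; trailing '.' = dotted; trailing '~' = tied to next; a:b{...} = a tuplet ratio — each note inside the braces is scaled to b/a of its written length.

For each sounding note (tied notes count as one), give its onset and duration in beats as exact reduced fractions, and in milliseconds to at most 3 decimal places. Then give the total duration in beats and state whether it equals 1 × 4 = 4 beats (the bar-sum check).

1) 0.0ms=0b +251.309ms=4/5b
2) 251.309ms=4/5b +753.927ms=12/5b
3) 1005.236ms=16/5b +251.309ms=4/5b
Σ=4b of 4 (191bpm 4/4) — PASS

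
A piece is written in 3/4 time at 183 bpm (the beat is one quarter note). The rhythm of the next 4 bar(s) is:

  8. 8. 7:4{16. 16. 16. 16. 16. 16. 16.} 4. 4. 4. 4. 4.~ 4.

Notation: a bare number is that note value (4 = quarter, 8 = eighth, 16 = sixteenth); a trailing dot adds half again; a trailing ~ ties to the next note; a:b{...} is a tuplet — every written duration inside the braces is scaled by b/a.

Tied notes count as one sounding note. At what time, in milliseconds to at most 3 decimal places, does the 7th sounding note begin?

1. 0.0ms @ 0 + 245.902ms (3/4)
2. 245.902ms @ 3/4 + 245.902ms (3/4)
3. 491.803ms @ 3/2 + 70.258ms (3/14)
4. 562.061ms @ 12/7 + 70.258ms (3/14)
5. 632.319ms @ 27/14 + 70.258ms (3/14)
6. 702.576ms @ 15/7 + 70.258ms (3/14)
7. 772.834ms @ 33/14 + 70.258ms (3/14)
8. 843.091ms @ 18/7 + 70.258ms (3/14)
9. 913.349ms @ 39/14 + 70.258ms (3/14)
10. 983.607ms @ 3 + 491.803ms (3/2)
11. 1475.41ms @ 9/2 + 491.803ms (3/2)
12. 1967.213ms @ 6 + 491.803ms (3/2)
13. 2459.016ms @ 15/2 + 491.803ms (3/2)
14. 2950.82ms @ 9 + 983.607ms (3)

note 7 onset = 33/14b = 772.834ms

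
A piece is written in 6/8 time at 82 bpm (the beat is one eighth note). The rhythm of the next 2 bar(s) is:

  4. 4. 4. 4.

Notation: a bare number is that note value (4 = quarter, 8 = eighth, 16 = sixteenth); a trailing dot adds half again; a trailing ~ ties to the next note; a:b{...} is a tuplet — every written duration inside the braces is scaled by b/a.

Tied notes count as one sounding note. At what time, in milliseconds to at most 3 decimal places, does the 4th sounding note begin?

1. 0.0ms @ 0 + 2195.122ms (3)
2. 2195.122ms @ 3 + 2195.122ms (3)
3. 4390.244ms @ 6 + 2195.122ms (3)
4. 6585.366ms @ 9 + 2195.122ms (3)

note 4 onset = 9b = 6585.366ms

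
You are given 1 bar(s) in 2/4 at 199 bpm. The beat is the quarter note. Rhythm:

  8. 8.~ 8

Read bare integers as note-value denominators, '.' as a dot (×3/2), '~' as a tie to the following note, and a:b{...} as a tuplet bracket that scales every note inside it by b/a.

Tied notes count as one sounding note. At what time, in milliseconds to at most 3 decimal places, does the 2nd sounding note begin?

note 2 onset = 3/4b = 226.131ms

1. 0.0ms @ 0 + 226.131ms (3/4)
2. 226.131ms @ 3/4 + 376.884ms (5/4)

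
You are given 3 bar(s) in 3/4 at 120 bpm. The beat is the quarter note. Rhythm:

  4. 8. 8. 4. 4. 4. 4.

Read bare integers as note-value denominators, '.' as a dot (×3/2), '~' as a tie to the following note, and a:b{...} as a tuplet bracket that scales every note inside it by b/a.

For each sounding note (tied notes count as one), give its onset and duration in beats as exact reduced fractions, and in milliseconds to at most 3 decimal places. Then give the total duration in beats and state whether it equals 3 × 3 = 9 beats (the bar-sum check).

1) 0.0ms=0b +750.0ms=3/2b
2) 750.0ms=3/2b +375.0ms=3/4b
3) 1125.0ms=9/4b +375.0ms=3/4b
4) 1500.0ms=3b +750.0ms=3/2b
5) 2250.0ms=9/2b +750.0ms=3/2b
6) 3000.0ms=6b +750.0ms=3/2b
7) 3750.0ms=15/2b +750.0ms=3/2b
Σ=9b of 9 (120bpm 3/4) — PASS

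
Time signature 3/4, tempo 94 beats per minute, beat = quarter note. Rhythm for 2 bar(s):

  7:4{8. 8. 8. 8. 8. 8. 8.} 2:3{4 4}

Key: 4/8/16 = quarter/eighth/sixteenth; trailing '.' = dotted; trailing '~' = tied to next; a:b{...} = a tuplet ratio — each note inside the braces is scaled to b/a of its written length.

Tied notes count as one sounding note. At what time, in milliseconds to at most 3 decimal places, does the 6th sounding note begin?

note 6 onset = 15/7b = 1367.781ms

1. 0.0ms @ 0 + 273.556ms (3/7)
2. 273.556ms @ 3/7 + 273.556ms (3/7)
3. 547.112ms @ 6/7 + 273.556ms (3/7)
4. 820.669ms @ 9/7 + 273.556ms (3/7)
5. 1094.225ms @ 12/7 + 273.556ms (3/7)
6. 1367.781ms @ 15/7 + 273.556ms (3/7)
7. 1641.337ms @ 18/7 + 273.556ms (3/7)
8. 1914.894ms @ 3 + 957.447ms (3/2)
9. 2872.34ms @ 9/2 + 957.447ms (3/2)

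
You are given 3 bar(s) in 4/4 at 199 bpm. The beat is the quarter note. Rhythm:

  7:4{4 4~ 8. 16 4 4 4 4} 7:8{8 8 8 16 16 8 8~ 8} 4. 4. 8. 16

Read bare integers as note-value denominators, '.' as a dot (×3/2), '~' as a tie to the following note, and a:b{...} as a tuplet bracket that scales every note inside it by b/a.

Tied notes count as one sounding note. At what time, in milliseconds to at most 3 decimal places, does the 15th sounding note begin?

1. 0.0ms @ 0 + 172.29ms (4/7)
2. 172.29ms @ 4/7 + 301.508ms (1)
3. 473.798ms @ 11/7 + 43.073ms (1/7)
4. 516.87ms @ 12/7 + 172.29ms (4/7)
5. 689.16ms @ 16/7 + 172.29ms (4/7)
6. 861.45ms @ 20/7 + 172.29ms (4/7)
7. 1033.74ms @ 24/7 + 172.29ms (4/7)
8. 1206.03ms @ 4 + 172.29ms (4/7)
9. 1378.32ms @ 32/7 + 172.29ms (4/7)
10. 1550.61ms @ 36/7 + 172.29ms (4/7)
11. 1722.9ms @ 40/7 + 86.145ms (2/7)
12. 1809.045ms @ 6 + 86.145ms (2/7)
13. 1895.19ms @ 44/7 + 172.29ms (4/7)
14. 2067.48ms @ 48/7 + 344.58ms (8/7)
15. 2412.06ms @ 8 + 452.261ms (3/2)
16. 2864.322ms @ 19/2 + 452.261ms (3/2)
17. 3316.583ms @ 11 + 226.131ms (3/4)
18. 3542.714ms @ 47/4 + 75.377ms (1/4)

note 15 onset = 8b = 2412.06ms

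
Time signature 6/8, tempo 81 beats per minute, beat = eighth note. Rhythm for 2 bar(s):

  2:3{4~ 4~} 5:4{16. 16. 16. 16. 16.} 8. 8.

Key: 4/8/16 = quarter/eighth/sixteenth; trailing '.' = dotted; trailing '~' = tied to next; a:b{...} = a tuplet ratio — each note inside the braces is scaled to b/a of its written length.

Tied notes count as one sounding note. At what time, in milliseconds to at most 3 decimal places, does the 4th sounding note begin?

1. 0.0ms @ 0 + 4888.889ms (33/5)
2. 4888.889ms @ 33/5 + 444.444ms (3/5)
3. 5333.333ms @ 36/5 + 444.444ms (3/5)
4. 5777.778ms @ 39/5 + 444.444ms (3/5)
5. 6222.222ms @ 42/5 + 444.444ms (3/5)
6. 6666.667ms @ 9 + 1111.111ms (3/2)
7. 7777.778ms @ 21/2 + 1111.111ms (3/2)

note 4 onset = 39/5b = 5777.778ms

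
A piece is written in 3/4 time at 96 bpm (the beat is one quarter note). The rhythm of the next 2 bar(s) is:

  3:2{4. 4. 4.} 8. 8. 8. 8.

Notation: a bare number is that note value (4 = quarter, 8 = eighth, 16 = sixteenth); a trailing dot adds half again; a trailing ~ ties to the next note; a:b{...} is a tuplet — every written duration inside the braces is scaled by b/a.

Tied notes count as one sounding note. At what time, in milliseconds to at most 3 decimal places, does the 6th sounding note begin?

1. 0.0ms @ 0 + 625.0ms (1)
2. 625.0ms @ 1 + 625.0ms (1)
3. 1250.0ms @ 2 + 625.0ms (1)
4. 1875.0ms @ 3 + 468.75ms (3/4)
5. 2343.75ms @ 15/4 + 468.75ms (3/4)
6. 2812.5ms @ 9/2 + 468.75ms (3/4)
7. 3281.25ms @ 21/4 + 468.75ms (3/4)

note 6 onset = 9/2b = 2812.5ms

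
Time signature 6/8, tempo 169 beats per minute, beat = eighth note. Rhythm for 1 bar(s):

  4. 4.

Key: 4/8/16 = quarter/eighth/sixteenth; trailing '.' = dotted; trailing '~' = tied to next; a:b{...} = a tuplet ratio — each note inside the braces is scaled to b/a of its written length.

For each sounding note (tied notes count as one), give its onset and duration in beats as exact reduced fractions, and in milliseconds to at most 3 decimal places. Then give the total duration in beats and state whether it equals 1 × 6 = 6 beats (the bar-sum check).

1) 0.0ms=0b +1065.089ms=3b
2) 1065.089ms=3b +1065.089ms=3b
Σ=6b of 6 (169bpm 6/8) — PASS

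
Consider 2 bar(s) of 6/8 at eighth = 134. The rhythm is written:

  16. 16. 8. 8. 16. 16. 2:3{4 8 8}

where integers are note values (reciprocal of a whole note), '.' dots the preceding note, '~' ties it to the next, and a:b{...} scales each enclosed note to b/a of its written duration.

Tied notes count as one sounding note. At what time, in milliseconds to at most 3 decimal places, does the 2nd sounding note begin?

1. 0.0ms @ 0 + 335.821ms (3/4)
2. 335.821ms @ 3/4 + 335.821ms (3/4)
3. 671.642ms @ 3/2 + 671.642ms (3/2)
4. 1343.284ms @ 3 + 671.642ms (3/2)
5. 2014.925ms @ 9/2 + 335.821ms (3/4)
6. 2350.746ms @ 21/4 + 335.821ms (3/4)
7. 2686.567ms @ 6 + 1343.284ms (3)
8. 4029.851ms @ 9 + 671.642ms (3/2)
9. 4701.493ms @ 21/2 + 671.642ms (3/2)

note 2 onset = 3/4b = 335.821ms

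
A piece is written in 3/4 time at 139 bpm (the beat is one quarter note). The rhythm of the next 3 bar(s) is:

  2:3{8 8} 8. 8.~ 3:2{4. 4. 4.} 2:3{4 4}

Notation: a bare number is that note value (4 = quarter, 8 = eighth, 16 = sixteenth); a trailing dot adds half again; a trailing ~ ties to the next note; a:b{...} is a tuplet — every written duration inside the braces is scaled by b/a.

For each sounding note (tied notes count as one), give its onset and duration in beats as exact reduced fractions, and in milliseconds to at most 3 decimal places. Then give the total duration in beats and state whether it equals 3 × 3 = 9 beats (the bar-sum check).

1) 0.0ms=0b +323.741ms=3/4b
2) 323.741ms=3/4b +323.741ms=3/4b
3) 647.482ms=3/2b +323.741ms=3/4b
4) 971.223ms=9/4b +755.396ms=7/4b
5) 1726.619ms=4b +431.655ms=1b
6) 2158.273ms=5b +431.655ms=1b
7) 2589.928ms=6b +647.482ms=3/2b
8) 3237.41ms=15/2b +647.482ms=3/2b
Σ=9b of 9 (139bpm 3/4) — PASS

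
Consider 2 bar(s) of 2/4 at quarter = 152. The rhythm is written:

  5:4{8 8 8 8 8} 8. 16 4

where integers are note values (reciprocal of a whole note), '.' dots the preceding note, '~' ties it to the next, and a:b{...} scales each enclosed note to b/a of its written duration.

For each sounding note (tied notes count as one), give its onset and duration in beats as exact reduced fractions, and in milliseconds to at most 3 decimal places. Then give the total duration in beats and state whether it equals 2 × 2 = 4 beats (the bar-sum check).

1) 0.0ms=0b +157.895ms=2/5b
2) 157.895ms=2/5b +157.895ms=2/5b
3) 315.789ms=4/5b +157.895ms=2/5b
4) 473.684ms=6/5b +157.895ms=2/5b
5) 631.579ms=8/5b +157.895ms=2/5b
6) 789.474ms=2b +296.053ms=3/4b
7) 1085.526ms=11/4b +98.684ms=1/4b
8) 1184.211ms=3b +394.737ms=1b
Σ=4b of 4 (152bpm 2/4) — PASS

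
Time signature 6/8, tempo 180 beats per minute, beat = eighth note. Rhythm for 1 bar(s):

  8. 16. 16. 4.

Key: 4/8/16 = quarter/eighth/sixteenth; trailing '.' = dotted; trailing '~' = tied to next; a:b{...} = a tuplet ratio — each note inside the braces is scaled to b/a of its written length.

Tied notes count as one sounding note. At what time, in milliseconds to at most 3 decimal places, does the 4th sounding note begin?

note 4 onset = 3b = 1000.0ms

1. 0.0ms @ 0 + 500.0ms (3/2)
2. 500.0ms @ 3/2 + 250.0ms (3/4)
3. 750.0ms @ 9/4 + 250.0ms (3/4)
4. 1000.0ms @ 3 + 1000.0ms (3)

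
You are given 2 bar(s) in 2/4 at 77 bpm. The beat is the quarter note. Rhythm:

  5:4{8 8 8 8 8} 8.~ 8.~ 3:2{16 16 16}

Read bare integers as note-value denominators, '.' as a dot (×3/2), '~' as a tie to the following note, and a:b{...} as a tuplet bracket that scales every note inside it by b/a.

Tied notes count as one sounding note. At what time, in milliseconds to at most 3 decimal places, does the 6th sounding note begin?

note 6 onset = 2b = 1558.442ms

1. 0.0ms @ 0 + 311.688ms (2/5)
2. 311.688ms @ 2/5 + 311.688ms (2/5)
3. 623.377ms @ 4/5 + 311.688ms (2/5)
4. 935.065ms @ 6/5 + 311.688ms (2/5)
5. 1246.753ms @ 8/5 + 311.688ms (2/5)
6. 1558.442ms @ 2 + 1298.701ms (5/3)
7. 2857.143ms @ 11/3 + 129.87ms (1/6)
8. 2987.013ms @ 23/6 + 129.87ms (1/6)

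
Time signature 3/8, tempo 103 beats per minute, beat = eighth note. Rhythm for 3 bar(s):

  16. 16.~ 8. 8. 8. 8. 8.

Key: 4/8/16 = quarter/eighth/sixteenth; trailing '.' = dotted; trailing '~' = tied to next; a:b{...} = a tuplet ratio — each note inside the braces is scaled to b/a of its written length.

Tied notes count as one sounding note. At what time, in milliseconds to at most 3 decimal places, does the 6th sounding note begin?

1. 0.0ms @ 0 + 436.893ms (3/4)
2. 436.893ms @ 3/4 + 1310.68ms (9/4)
3. 1747.573ms @ 3 + 873.786ms (3/2)
4. 2621.359ms @ 9/2 + 873.786ms (3/2)
5. 3495.146ms @ 6 + 873.786ms (3/2)
6. 4368.932ms @ 15/2 + 873.786ms (3/2)

note 6 onset = 15/2b = 4368.932ms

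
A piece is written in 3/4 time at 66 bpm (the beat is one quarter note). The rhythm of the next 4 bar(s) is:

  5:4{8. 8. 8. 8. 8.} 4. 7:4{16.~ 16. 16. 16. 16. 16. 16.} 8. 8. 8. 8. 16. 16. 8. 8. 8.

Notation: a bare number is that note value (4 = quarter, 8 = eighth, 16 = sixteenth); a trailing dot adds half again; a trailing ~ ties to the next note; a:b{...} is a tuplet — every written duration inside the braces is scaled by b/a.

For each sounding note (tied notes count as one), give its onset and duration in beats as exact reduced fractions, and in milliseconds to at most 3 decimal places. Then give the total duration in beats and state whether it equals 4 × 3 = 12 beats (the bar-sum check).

1) 0.0ms=0b +545.455ms=3/5b
2) 545.455ms=3/5b +545.455ms=3/5b
3) 1090.909ms=6/5b +545.455ms=3/5b
4) 1636.364ms=9/5b +545.455ms=3/5b
5) 2181.818ms=12/5b +545.455ms=3/5b
6) 2727.273ms=3b +1363.636ms=3/2b
7) 4090.909ms=9/2b +389.61ms=3/7b
8) 4480.519ms=69/14b +194.805ms=3/14b
9) 4675.325ms=36/7b +194.805ms=3/14b
10) 4870.13ms=75/14b +194.805ms=3/14b
11) 5064.935ms=39/7b +194.805ms=3/14b
12) 5259.74ms=81/14b +194.805ms=3/14b
13) 5454.545ms=6b +681.818ms=3/4b
14) 6136.364ms=27/4b +681.818ms=3/4b
15) 6818.182ms=15/2b +681.818ms=3/4b
16) 7500.0ms=33/4b +681.818ms=3/4b
17) 8181.818ms=9b +340.909ms=3/8b
18) 8522.727ms=75/8b +340.909ms=3/8b
19) 8863.636ms=39/4b +681.818ms=3/4b
20) 9545.455ms=21/2b +681.818ms=3/4b
21) 10227.273ms=45/4b +681.818ms=3/4b
Σ=12b of 12 (66bpm 3/4) — PASS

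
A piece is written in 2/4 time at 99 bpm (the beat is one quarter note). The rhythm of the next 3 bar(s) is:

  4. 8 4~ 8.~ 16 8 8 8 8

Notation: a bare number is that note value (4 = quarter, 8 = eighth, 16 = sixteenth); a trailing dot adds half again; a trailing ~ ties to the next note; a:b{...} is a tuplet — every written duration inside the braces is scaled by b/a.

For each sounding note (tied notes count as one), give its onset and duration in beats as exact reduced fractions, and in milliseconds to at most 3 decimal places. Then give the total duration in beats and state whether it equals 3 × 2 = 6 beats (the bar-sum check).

1) 0.0ms=0b +909.091ms=3/2b
2) 909.091ms=3/2b +303.03ms=1/2b
3) 1212.121ms=2b +1212.121ms=2b
4) 2424.242ms=4b +303.03ms=1/2b
5) 2727.273ms=9/2b +303.03ms=1/2b
6) 3030.303ms=5b +303.03ms=1/2b
7) 3333.333ms=11/2b +303.03ms=1/2b
Σ=6b of 6 (99bpm 2/4) — PASS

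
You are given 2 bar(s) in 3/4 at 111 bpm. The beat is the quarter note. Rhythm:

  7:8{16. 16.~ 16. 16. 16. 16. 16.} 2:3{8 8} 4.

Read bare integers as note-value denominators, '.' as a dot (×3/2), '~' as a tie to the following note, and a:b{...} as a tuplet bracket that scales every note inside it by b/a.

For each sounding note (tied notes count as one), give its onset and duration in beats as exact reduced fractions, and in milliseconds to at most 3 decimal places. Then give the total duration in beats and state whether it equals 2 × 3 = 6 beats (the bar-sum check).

1) 0.0ms=0b +231.66ms=3/7b
2) 231.66ms=3/7b +463.32ms=6/7b
3) 694.981ms=9/7b +231.66ms=3/7b
4) 926.641ms=12/7b +231.66ms=3/7b
5) 1158.301ms=15/7b +231.66ms=3/7b
6) 1389.961ms=18/7b +231.66ms=3/7b
7) 1621.622ms=3b +405.405ms=3/4b
8) 2027.027ms=15/4b +405.405ms=3/4b
9) 2432.432ms=9/2b +810.811ms=3/2b
Σ=6b of 6 (111bpm 3/4) — PASS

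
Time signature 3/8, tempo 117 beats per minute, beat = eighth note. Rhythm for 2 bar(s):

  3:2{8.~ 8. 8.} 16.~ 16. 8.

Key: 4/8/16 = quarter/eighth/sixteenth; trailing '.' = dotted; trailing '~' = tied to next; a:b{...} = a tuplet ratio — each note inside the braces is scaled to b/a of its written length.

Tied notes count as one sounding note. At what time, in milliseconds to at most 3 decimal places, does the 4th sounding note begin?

note 4 onset = 9/2b = 2307.692ms

1. 0.0ms @ 0 + 1025.641ms (2)
2. 1025.641ms @ 2 + 512.821ms (1)
3. 1538.462ms @ 3 + 769.231ms (3/2)
4. 2307.692ms @ 9/2 + 769.231ms (3/2)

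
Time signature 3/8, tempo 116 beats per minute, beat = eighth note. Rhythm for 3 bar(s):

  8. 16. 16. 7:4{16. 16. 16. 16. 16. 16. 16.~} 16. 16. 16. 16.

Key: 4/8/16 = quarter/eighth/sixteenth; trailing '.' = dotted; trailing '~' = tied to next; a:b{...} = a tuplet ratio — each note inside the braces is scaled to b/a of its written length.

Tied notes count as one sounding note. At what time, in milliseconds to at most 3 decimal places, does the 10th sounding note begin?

1. 0.0ms @ 0 + 775.862ms (3/2)
2. 775.862ms @ 3/2 + 387.931ms (3/4)
3. 1163.793ms @ 9/4 + 387.931ms (3/4)
4. 1551.724ms @ 3 + 221.675ms (3/7)
5. 1773.399ms @ 24/7 + 221.675ms (3/7)
6. 1995.074ms @ 27/7 + 221.675ms (3/7)
7. 2216.749ms @ 30/7 + 221.675ms (3/7)
8. 2438.424ms @ 33/7 + 221.675ms (3/7)
9. 2660.099ms @ 36/7 + 221.675ms (3/7)
10. 2881.773ms @ 39/7 + 609.606ms (33/28)
11. 3491.379ms @ 27/4 + 387.931ms (3/4)
12. 3879.31ms @ 15/2 + 387.931ms (3/4)
13. 4267.241ms @ 33/4 + 387.931ms (3/4)

note 10 onset = 39/7b = 2881.773ms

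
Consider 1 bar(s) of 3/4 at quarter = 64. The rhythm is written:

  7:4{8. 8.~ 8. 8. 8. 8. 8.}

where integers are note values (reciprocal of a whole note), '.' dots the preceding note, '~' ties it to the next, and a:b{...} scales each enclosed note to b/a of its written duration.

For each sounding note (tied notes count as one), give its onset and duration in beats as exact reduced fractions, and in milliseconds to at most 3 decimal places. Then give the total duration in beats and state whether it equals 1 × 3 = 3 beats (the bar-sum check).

1) 0.0ms=0b +401.786ms=3/7b
2) 401.786ms=3/7b +803.571ms=6/7b
3) 1205.357ms=9/7b +401.786ms=3/7b
4) 1607.143ms=12/7b +401.786ms=3/7b
5) 2008.929ms=15/7b +401.786ms=3/7b
6) 2410.714ms=18/7b +401.786ms=3/7b
Σ=3b of 3 (64bpm 3/4) — PASS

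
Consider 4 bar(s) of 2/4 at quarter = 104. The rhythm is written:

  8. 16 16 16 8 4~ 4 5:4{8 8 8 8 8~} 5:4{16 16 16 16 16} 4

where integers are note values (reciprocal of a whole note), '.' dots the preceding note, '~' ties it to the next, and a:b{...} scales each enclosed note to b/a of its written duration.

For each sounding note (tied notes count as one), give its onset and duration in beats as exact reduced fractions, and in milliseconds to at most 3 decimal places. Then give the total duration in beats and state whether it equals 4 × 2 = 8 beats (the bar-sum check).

1) 0.0ms=0b +432.692ms=3/4b
2) 432.692ms=3/4b +144.231ms=1/4b
3) 576.923ms=1b +144.231ms=1/4b
4) 721.154ms=5/4b +144.231ms=1/4b
5) 865.385ms=3/2b +288.462ms=1/2b
6) 1153.846ms=2b +1153.846ms=2b
7) 2307.692ms=4b +230.769ms=2/5b
8) 2538.462ms=22/5b +230.769ms=2/5b
9) 2769.231ms=24/5b +230.769ms=2/5b
10) 3000.0ms=26/5b +230.769ms=2/5b
11) 3230.769ms=28/5b +346.154ms=3/5b
12) 3576.923ms=31/5b +115.385ms=1/5b
13) 3692.308ms=32/5b +115.385ms=1/5b
14) 3807.692ms=33/5b +115.385ms=1/5b
15) 3923.077ms=34/5b +115.385ms=1/5b
16) 4038.462ms=7b +576.923ms=1b
Σ=8b of 8 (104bpm 2/4) — PASS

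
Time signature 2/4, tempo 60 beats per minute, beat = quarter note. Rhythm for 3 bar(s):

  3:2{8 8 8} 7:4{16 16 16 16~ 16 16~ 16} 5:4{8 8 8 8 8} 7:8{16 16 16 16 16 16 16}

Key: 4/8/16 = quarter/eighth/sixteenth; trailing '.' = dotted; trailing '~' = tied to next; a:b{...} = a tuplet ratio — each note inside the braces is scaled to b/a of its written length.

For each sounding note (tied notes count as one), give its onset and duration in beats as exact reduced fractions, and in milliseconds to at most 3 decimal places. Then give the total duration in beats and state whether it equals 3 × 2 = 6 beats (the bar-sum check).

1) 0.0ms=0b +333.333ms=1/3b
2) 333.333ms=1/3b +333.333ms=1/3b
3) 666.667ms=2/3b +333.333ms=1/3b
4) 1000.0ms=1b +142.857ms=1/7b
5) 1142.857ms=8/7b +142.857ms=1/7b
6) 1285.714ms=9/7b +142.857ms=1/7b
7) 1428.571ms=10/7b +285.714ms=2/7b
8) 1714.286ms=12/7b +285.714ms=2/7b
9) 2000.0ms=2b +400.0ms=2/5b
10) 2400.0ms=12/5b +400.0ms=2/5b
11) 2800.0ms=14/5b +400.0ms=2/5b
12) 3200.0ms=16/5b +400.0ms=2/5b
13) 3600.0ms=18/5b +400.0ms=2/5b
14) 4000.0ms=4b +285.714ms=2/7b
15) 4285.714ms=30/7b +285.714ms=2/7b
16) 4571.429ms=32/7b +285.714ms=2/7b
17) 4857.143ms=34/7b +285.714ms=2/7b
18) 5142.857ms=36/7b +285.714ms=2/7b
19) 5428.571ms=38/7b +285.714ms=2/7b
20) 5714.286ms=40/7b +285.714ms=2/7b
Σ=6b of 6 (60bpm 2/4) — PASS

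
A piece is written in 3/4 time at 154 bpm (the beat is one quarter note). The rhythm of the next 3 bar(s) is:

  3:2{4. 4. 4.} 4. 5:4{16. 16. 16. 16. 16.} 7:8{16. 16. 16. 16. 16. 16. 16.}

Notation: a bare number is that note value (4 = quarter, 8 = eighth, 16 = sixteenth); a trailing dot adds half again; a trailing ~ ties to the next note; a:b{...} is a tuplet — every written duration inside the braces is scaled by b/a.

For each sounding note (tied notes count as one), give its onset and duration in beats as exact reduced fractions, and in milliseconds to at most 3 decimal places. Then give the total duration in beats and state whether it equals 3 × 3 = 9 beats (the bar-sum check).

1) 0.0ms=0b +389.61ms=1b
2) 389.61ms=1b +389.61ms=1b
3) 779.221ms=2b +389.61ms=1b
4) 1168.831ms=3b +584.416ms=3/2b
5) 1753.247ms=9/2b +116.883ms=3/10b
6) 1870.13ms=24/5b +116.883ms=3/10b
7) 1987.013ms=51/10b +116.883ms=3/10b
8) 2103.896ms=27/5b +116.883ms=3/10b
9) 2220.779ms=57/10b +116.883ms=3/10b
10) 2337.662ms=6b +166.976ms=3/7b
11) 2504.638ms=45/7b +166.976ms=3/7b
12) 2671.614ms=48/7b +166.976ms=3/7b
13) 2838.59ms=51/7b +166.976ms=3/7b
14) 3005.566ms=54/7b +166.976ms=3/7b
15) 3172.542ms=57/7b +166.976ms=3/7b
16) 3339.518ms=60/7b +166.976ms=3/7b
Σ=9b of 9 (154bpm 3/4) — PASS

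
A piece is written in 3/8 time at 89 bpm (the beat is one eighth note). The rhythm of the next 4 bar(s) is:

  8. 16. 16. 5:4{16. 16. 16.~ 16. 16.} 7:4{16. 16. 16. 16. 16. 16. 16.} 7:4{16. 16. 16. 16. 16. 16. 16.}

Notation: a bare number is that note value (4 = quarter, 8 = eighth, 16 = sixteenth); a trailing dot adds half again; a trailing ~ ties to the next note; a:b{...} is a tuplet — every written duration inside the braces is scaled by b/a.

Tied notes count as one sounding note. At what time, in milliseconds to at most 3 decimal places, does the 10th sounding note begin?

1. 0.0ms @ 0 + 1011.236ms (3/2)
2. 1011.236ms @ 3/2 + 505.618ms (3/4)
3. 1516.854ms @ 9/4 + 505.618ms (3/4)
4. 2022.472ms @ 3 + 404.494ms (3/5)
5. 2426.966ms @ 18/5 + 404.494ms (3/5)
6. 2831.461ms @ 21/5 + 808.989ms (6/5)
7. 3640.449ms @ 27/5 + 404.494ms (3/5)
8. 4044.944ms @ 6 + 288.925ms (3/7)
9. 4333.868ms @ 45/7 + 288.925ms (3/7)
10. 4622.793ms @ 48/7 + 288.925ms (3/7)
11. 4911.717ms @ 51/7 + 288.925ms (3/7)
12. 5200.642ms @ 54/7 + 288.925ms (3/7)
13. 5489.567ms @ 57/7 + 288.925ms (3/7)
14. 5778.491ms @ 60/7 + 288.925ms (3/7)
15. 6067.416ms @ 9 + 288.925ms (3/7)
16. 6356.34ms @ 66/7 + 288.925ms (3/7)
17. 6645.265ms @ 69/7 + 288.925ms (3/7)
18. 6934.189ms @ 72/7 + 288.925ms (3/7)
19. 7223.114ms @ 75/7 + 288.925ms (3/7)
20. 7512.039ms @ 78/7 + 288.925ms (3/7)
21. 7800.963ms @ 81/7 + 288.925ms (3/7)

note 10 onset = 48/7b = 4622.793ms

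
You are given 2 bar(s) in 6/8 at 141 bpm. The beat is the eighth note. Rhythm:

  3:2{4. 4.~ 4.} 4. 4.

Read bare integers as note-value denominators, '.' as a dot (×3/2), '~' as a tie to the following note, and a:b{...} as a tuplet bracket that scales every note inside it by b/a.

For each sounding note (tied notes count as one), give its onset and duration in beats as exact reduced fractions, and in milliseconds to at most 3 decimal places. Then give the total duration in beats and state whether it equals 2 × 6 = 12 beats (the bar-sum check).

1) 0.0ms=0b +851.064ms=2b
2) 851.064ms=2b +1702.128ms=4b
3) 2553.191ms=6b +1276.596ms=3b
4) 3829.787ms=9b +1276.596ms=3b
Σ=12b of 12 (141bpm 6/8) — PASS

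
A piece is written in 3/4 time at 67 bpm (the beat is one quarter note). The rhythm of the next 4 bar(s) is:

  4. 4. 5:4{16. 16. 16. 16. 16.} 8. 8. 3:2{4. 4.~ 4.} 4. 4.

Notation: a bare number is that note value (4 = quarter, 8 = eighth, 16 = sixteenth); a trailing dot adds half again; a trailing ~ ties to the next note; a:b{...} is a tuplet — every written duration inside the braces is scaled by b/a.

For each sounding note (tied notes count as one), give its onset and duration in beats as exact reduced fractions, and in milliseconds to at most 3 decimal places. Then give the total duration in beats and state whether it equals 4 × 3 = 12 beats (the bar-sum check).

1) 0.0ms=0b +1343.284ms=3/2b
2) 1343.284ms=3/2b +1343.284ms=3/2b
3) 2686.567ms=3b +268.657ms=3/10b
4) 2955.224ms=33/10b +268.657ms=3/10b
5) 3223.881ms=18/5b +268.657ms=3/10b
6) 3492.537ms=39/10b +268.657ms=3/10b
7) 3761.194ms=21/5b +268.657ms=3/10b
8) 4029.851ms=9/2b +671.642ms=3/4b
9) 4701.493ms=21/4b +671.642ms=3/4b
10) 5373.134ms=6b +895.522ms=1b
11) 6268.657ms=7b +1791.045ms=2b
12) 8059.701ms=9b +1343.284ms=3/2b
13) 9402.985ms=21/2b +1343.284ms=3/2b
Σ=12b of 12 (67bpm 3/4) — PASS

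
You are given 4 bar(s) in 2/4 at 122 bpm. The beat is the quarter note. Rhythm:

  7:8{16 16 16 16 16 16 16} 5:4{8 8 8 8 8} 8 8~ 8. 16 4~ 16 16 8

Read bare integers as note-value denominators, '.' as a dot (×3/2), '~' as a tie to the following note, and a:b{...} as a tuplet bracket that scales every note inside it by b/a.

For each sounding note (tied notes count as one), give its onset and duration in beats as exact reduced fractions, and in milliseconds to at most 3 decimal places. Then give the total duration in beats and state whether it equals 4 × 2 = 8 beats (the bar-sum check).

1) 0.0ms=0b +140.515ms=2/7b
2) 140.515ms=2/7b +140.515ms=2/7b
3) 281.03ms=4/7b +140.515ms=2/7b
4) 421.546ms=6/7b +140.515ms=2/7b
5) 562.061ms=8/7b +140.515ms=2/7b
6) 702.576ms=10/7b +140.515ms=2/7b
7) 843.091ms=12/7b +140.515ms=2/7b
8) 983.607ms=2b +196.721ms=2/5b
9) 1180.328ms=12/5b +196.721ms=2/5b
10) 1377.049ms=14/5b +196.721ms=2/5b
11) 1573.77ms=16/5b +196.721ms=2/5b
12) 1770.492ms=18/5b +196.721ms=2/5b
13) 1967.213ms=4b +245.902ms=1/2b
14) 2213.115ms=9/2b +614.754ms=5/4b
15) 2827.869ms=23/4b +122.951ms=1/4b
16) 2950.82ms=6b +614.754ms=5/4b
17) 3565.574ms=29/4b +122.951ms=1/4b
18) 3688.525ms=15/2b +245.902ms=1/2b
Σ=8b of 8 (122bpm 2/4) — PASS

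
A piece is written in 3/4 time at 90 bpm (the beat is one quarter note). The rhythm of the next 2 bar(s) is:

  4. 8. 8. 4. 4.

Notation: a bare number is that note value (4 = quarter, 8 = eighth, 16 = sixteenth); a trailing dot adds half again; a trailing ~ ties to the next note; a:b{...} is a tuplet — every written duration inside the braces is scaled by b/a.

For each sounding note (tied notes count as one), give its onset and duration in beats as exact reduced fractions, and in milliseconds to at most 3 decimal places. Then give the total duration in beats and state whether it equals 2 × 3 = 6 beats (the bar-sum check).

1) 0.0ms=0b +1000.0ms=3/2b
2) 1000.0ms=3/2b +500.0ms=3/4b
3) 1500.0ms=9/4b +500.0ms=3/4b
4) 2000.0ms=3b +1000.0ms=3/2b
5) 3000.0ms=9/2b +1000.0ms=3/2b
Σ=6b of 6 (90bpm 3/4) — PASS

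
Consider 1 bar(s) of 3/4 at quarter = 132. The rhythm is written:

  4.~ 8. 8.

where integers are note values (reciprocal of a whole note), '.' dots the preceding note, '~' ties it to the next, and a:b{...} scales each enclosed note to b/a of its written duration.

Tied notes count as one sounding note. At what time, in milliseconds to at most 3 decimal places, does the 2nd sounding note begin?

1. 0.0ms @ 0 + 1022.727ms (9/4)
2. 1022.727ms @ 9/4 + 340.909ms (3/4)

note 2 onset = 9/4b = 1022.727ms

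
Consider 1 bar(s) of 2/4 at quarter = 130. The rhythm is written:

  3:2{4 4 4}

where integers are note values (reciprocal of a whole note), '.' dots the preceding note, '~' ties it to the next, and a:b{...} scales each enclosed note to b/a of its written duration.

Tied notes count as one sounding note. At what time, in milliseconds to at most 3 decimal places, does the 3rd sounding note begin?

1. 0.0ms @ 0 + 307.692ms (2/3)
2. 307.692ms @ 2/3 + 307.692ms (2/3)
3. 615.385ms @ 4/3 + 307.692ms (2/3)

note 3 onset = 4/3b = 615.385ms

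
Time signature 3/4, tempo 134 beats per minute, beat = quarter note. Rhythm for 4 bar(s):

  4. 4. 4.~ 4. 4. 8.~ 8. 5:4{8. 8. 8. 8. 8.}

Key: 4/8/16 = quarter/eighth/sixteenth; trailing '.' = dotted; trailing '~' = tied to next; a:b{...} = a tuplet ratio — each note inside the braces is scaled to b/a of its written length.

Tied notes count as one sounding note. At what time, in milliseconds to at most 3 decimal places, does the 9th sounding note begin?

1. 0.0ms @ 0 + 671.642ms (3/2)
2. 671.642ms @ 3/2 + 671.642ms (3/2)
3. 1343.284ms @ 3 + 1343.284ms (3)
4. 2686.567ms @ 6 + 671.642ms (3/2)
5. 3358.209ms @ 15/2 + 671.642ms (3/2)
6. 4029.851ms @ 9 + 268.657ms (3/5)
7. 4298.507ms @ 48/5 + 268.657ms (3/5)
8. 4567.164ms @ 51/5 + 268.657ms (3/5)
9. 4835.821ms @ 54/5 + 268.657ms (3/5)
10. 5104.478ms @ 57/5 + 268.657ms (3/5)

note 9 onset = 54/5b = 4835.821ms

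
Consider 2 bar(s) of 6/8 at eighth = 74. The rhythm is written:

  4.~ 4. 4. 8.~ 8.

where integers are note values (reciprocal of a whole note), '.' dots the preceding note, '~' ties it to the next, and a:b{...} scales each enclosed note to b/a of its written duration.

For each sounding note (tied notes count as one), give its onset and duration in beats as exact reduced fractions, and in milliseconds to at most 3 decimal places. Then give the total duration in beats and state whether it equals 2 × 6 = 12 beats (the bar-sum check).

1) 0.0ms=0b +4864.865ms=6b
2) 4864.865ms=6b +2432.432ms=3b
3) 7297.297ms=9b +2432.432ms=3b
Σ=12b of 12 (74bpm 6/8) — PASS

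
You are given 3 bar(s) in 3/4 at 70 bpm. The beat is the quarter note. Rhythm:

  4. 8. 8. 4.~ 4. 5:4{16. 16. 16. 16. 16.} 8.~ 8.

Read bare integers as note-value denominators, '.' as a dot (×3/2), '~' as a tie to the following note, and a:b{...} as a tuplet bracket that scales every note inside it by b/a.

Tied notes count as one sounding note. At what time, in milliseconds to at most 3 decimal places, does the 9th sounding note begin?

note 9 onset = 36/5b = 6171.429ms

1. 0.0ms @ 0 + 1285.714ms (3/2)
2. 1285.714ms @ 3/2 + 642.857ms (3/4)
3. 1928.571ms @ 9/4 + 642.857ms (3/4)
4. 2571.429ms @ 3 + 2571.429ms (3)
5. 5142.857ms @ 6 + 257.143ms (3/10)
6. 5400.0ms @ 63/10 + 257.143ms (3/10)
7. 5657.143ms @ 33/5 + 257.143ms (3/10)
8. 5914.286ms @ 69/10 + 257.143ms (3/10)
9. 6171.429ms @ 36/5 + 257.143ms (3/10)
10. 6428.571ms @ 15/2 + 1285.714ms (3/2)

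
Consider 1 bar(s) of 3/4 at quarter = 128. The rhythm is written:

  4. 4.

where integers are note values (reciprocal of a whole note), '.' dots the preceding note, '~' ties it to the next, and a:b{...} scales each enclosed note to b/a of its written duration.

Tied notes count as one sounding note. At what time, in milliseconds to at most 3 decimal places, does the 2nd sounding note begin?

note 2 onset = 3/2b = 703.125ms

1. 0.0ms @ 0 + 703.125ms (3/2)
2. 703.125ms @ 3/2 + 703.125ms (3/2)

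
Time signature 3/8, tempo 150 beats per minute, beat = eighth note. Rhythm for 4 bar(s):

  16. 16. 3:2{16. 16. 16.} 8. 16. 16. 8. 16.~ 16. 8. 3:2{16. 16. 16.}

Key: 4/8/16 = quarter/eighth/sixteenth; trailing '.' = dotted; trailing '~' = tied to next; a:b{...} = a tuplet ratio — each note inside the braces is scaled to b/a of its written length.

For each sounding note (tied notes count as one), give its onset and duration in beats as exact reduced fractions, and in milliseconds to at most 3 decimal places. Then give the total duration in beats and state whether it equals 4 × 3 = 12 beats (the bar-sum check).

1) 0.0ms=0b +300.0ms=3/4b
2) 300.0ms=3/4b +300.0ms=3/4b
3) 600.0ms=3/2b +200.0ms=1/2b
4) 800.0ms=2b +200.0ms=1/2b
5) 1000.0ms=5/2b +200.0ms=1/2b
6) 1200.0ms=3b +600.0ms=3/2b
7) 1800.0ms=9/2b +300.0ms=3/4b
8) 2100.0ms=21/4b +300.0ms=3/4b
9) 2400.0ms=6b +600.0ms=3/2b
10) 3000.0ms=15/2b +600.0ms=3/2b
11) 3600.0ms=9b +600.0ms=3/2b
12) 4200.0ms=21/2b +200.0ms=1/2b
13) 4400.0ms=11b +200.0ms=1/2b
14) 4600.0ms=23/2b +200.0ms=1/2b
Σ=12b of 12 (150bpm 3/8) — PASS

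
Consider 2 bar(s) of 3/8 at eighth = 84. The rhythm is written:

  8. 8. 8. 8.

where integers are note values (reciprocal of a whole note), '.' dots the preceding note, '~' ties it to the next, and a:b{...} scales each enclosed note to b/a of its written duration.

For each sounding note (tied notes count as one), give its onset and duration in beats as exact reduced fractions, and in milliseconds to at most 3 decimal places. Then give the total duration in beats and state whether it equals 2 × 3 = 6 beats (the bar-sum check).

1) 0.0ms=0b +1071.429ms=3/2b
2) 1071.429ms=3/2b +1071.429ms=3/2b
3) 2142.857ms=3b +1071.429ms=3/2b
4) 3214.286ms=9/2b +1071.429ms=3/2b
Σ=6b of 6 (84bpm 3/8) — PASS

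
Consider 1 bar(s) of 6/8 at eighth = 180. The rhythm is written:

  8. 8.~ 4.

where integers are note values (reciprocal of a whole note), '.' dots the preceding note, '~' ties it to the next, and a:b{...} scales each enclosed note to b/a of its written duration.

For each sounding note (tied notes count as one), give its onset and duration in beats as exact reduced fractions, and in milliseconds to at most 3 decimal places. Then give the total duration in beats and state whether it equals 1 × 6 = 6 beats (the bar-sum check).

1) 0.0ms=0b +500.0ms=3/2b
2) 500.0ms=3/2b +1500.0ms=9/2b
Σ=6b of 6 (180bpm 6/8) — PASS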